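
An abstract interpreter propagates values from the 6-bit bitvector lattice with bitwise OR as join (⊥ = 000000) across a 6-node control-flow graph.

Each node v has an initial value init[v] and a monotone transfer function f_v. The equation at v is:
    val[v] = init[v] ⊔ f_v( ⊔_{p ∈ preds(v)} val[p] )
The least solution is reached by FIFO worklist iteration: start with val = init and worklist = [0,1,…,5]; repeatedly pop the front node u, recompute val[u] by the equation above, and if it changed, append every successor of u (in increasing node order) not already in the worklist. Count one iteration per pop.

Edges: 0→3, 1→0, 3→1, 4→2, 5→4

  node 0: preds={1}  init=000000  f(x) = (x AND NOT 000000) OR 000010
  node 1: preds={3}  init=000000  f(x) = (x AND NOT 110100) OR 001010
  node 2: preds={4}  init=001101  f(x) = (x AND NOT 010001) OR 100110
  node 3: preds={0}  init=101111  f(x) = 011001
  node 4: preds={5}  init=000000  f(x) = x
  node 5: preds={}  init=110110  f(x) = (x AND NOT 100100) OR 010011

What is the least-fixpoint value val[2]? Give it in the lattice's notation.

Trace (12 dequeues):
  [1] u=0 | in 000000 | out 000010 | prev 000000 | push {}
  [2] u=1 | in 101111 | out 001011 | prev 000000 | push {0}
  [3] u=2 | in 000000 | out 101111 | prev 001101 | push {}
  [4] u=3 | in 000010 | out 111111 | prev 101111 | push {1}
  [5] u=4 | in 110110 | out 110110 | prev 000000 | push {2}
  [6] u=5 | in 000000 | out 110111 | prev 110110 | push {4}
  [7] u=0 | in 001011 | out 001011 | prev 000010 | push {3}
  [8] u=1 | in 111111 | out 001011 | ==
  [9] u=2 | in 110110 | out 101111 | ==
  [10] u=4 | in 110111 | out 110111 | prev 110110 | push {2}
  [11] u=3 | in 001011 | out 111111 | ==
  [12] u=2 | in 110111 | out 101111 | ==

Converged values:
  [0] 001011
  [1] 001011
  [2] 101111
  [3] 111111
  [4] 110111
  [5] 110111

101111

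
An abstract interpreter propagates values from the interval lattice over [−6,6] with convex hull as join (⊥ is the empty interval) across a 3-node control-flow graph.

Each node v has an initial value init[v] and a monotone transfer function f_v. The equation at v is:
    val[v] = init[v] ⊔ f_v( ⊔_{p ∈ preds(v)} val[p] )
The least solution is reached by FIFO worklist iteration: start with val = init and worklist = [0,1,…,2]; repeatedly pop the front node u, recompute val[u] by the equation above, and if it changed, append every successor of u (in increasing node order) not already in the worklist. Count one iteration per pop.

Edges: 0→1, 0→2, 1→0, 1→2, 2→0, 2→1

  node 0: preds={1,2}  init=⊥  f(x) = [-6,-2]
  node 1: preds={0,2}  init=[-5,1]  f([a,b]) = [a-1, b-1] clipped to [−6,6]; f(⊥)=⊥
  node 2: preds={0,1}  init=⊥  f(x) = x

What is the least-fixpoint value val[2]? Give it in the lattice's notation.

Worklist (5 pops):
  #1 pop 0: in=[-5,1] → [-6,-2] (was ⊥); enqueue []
  #2 pop 1: in=[-6,-2] → [-6,1] (was [-5,1]); enqueue [0]
  #3 pop 2: in=[-6,1] → [-6,1] (was ⊥); enqueue [1]
  #4 pop 0: in=[-6,1] → [-6,-2] (no change)
  #5 pop 1: in=[-6,1] → [-6,1] (no change)

Fixpoint:
  val[0] = [-6,-2]
  val[1] = [-6,1]
  val[2] = [-6,1]

[-6,1]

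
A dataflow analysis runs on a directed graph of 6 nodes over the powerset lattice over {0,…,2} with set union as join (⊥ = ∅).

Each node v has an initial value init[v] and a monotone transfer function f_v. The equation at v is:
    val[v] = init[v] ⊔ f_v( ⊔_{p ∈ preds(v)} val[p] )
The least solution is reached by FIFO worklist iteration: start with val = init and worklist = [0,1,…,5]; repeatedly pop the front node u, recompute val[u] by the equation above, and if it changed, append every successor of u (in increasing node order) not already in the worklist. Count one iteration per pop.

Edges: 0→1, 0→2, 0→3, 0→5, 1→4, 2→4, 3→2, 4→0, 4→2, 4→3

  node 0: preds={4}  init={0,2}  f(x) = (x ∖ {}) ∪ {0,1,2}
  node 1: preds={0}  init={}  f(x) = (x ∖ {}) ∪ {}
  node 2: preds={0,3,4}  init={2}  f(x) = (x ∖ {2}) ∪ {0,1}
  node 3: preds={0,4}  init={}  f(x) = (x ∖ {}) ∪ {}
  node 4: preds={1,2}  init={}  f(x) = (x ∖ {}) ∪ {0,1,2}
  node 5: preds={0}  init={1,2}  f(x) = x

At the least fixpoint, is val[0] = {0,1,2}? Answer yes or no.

Trace (9 dequeues):
  [1] u=0 | in {} | out {0,1,2} | prev {0,2} | push {}
  [2] u=1 | in {0,1,2} | out {0,1,2} | prev {} | push {}
  [3] u=2 | in {0,1,2} | out {0,1,2} | prev {2} | push {}
  [4] u=3 | in {0,1,2} | out {0,1,2} | prev {} | push {2}
  [5] u=4 | in {0,1,2} | out {0,1,2} | prev {} | push {0,3}
  [6] u=5 | in {0,1,2} | out {0,1,2} | prev {1,2} | push {}
  [7] u=2 | in {0,1,2} | out {0,1,2} | ==
  [8] u=0 | in {0,1,2} | out {0,1,2} | ==
  [9] u=3 | in {0,1,2} | out {0,1,2} | ==

Converged values:
  [0] {0,1,2}
  [1] {0,1,2}
  [2] {0,1,2}
  [3] {0,1,2}
  [4] {0,1,2}
  [5] {0,1,2}

yes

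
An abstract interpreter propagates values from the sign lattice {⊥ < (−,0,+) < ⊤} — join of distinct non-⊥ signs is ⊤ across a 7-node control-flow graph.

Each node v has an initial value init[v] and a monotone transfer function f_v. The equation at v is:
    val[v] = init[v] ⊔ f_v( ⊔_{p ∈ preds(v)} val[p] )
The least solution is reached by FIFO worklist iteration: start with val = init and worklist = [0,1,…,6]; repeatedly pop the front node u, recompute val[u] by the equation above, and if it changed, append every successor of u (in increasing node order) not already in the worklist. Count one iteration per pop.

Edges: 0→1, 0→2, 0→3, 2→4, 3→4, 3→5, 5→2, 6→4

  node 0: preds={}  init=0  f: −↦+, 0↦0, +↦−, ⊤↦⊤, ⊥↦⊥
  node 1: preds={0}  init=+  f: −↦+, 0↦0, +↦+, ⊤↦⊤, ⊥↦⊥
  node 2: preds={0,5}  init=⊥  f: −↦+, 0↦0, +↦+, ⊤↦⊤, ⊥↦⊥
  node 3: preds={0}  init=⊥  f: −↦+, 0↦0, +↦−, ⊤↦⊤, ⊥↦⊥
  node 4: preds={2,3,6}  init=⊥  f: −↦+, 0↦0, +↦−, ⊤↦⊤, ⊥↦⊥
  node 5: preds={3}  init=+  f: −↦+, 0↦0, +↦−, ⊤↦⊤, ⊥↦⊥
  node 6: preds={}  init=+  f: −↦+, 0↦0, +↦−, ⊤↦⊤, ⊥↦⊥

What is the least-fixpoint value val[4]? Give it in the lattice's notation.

Trace (8 dequeues):
  [1] u=0 | in ⊥ | out 0 | ==
  [2] u=1 | in 0 | out ⊤ | prev + | push {}
  [3] u=2 | in ⊤ | out ⊤ | prev ⊥ | push {}
  [4] u=3 | in 0 | out 0 | prev ⊥ | push {}
  [5] u=4 | in ⊤ | out ⊤ | prev ⊥ | push {}
  [6] u=5 | in 0 | out ⊤ | prev + | push {2}
  [7] u=6 | in ⊥ | out + | ==
  [8] u=2 | in ⊤ | out ⊤ | ==

Converged values:
  [0] 0
  [1] ⊤
  [2] ⊤
  [3] 0
  [4] ⊤
  [5] ⊤
  [6] +

⊤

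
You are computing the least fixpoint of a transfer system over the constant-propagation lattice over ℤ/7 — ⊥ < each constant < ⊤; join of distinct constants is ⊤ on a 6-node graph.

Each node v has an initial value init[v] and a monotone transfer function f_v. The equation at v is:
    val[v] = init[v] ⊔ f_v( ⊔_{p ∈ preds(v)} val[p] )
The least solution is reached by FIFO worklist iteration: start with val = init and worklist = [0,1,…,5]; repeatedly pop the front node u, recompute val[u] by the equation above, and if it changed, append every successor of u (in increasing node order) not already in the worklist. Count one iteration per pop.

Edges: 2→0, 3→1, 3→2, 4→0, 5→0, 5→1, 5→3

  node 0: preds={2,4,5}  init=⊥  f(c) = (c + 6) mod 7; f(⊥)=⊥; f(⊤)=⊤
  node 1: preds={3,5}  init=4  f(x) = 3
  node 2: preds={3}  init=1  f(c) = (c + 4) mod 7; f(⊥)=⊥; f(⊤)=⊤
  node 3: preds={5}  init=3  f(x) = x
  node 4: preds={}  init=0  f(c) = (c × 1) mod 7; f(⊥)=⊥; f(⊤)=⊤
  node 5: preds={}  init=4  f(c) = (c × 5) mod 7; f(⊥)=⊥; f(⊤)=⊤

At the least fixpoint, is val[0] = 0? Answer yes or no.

Worklist (9 pops):
  #1 pop 0: in=⊤ → ⊤ (was ⊥); enqueue []
  #2 pop 1: in=⊤ → ⊤ (was 4); enqueue []
  #3 pop 2: in=3 → ⊤ (was 1); enqueue [0]
  #4 pop 3: in=4 → ⊤ (was 3); enqueue [1,2]
  #5 pop 4: in=⊥ → 0 (no change)
  #6 pop 5: in=⊥ → 4 (no change)
  #7 pop 0: in=⊤ → ⊤ (no change)
  #8 pop 1: in=⊤ → ⊤ (no change)
  #9 pop 2: in=⊤ → ⊤ (no change)

Fixpoint:
  val[0] = ⊤
  val[1] = ⊤
  val[2] = ⊤
  val[3] = ⊤
  val[4] = 0
  val[5] = 4

no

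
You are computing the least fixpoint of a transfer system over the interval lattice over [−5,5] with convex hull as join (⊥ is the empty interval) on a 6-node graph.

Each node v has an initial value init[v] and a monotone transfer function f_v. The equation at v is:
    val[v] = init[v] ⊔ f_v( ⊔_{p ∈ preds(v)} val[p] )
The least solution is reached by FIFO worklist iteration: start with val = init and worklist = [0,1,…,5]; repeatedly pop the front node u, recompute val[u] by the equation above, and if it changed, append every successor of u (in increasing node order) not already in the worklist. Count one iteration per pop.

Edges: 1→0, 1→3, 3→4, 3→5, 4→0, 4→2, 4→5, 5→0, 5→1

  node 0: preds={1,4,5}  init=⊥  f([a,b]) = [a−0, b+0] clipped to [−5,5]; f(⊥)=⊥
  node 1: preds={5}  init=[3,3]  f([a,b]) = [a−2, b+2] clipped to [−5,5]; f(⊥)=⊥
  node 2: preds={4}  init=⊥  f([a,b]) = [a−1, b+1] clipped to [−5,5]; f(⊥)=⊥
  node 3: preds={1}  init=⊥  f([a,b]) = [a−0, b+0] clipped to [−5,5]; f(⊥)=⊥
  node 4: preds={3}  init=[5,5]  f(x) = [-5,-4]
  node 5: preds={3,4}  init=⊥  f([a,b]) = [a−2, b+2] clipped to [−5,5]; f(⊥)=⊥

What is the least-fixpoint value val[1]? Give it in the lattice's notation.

[-5,5]

Worklist (13 pops):
  #1 pop 0: in=[3,5] → [3,5] (was ⊥); enqueue []
  #2 pop 1: in=⊥ → [3,3] (no change)
  #3 pop 2: in=[5,5] → [4,5] (was ⊥); enqueue []
  #4 pop 3: in=[3,3] → [3,3] (was ⊥); enqueue []
  #5 pop 4: in=[3,3] → [-5,5] (was [5,5]); enqueue [0,2]
  #6 pop 5: in=[-5,5] → [-5,5] (was ⊥); enqueue [1]
  #7 pop 0: in=[-5,5] → [-5,5] (was [3,5]); enqueue []
  #8 pop 2: in=[-5,5] → [-5,5] (was [4,5]); enqueue []
  #9 pop 1: in=[-5,5] → [-5,5] (was [3,3]); enqueue [0,3]
  #10 pop 0: in=[-5,5] → [-5,5] (no change)
  #11 pop 3: in=[-5,5] → [-5,5] (was [3,3]); enqueue [4,5]
  #12 pop 4: in=[-5,5] → [-5,5] (no change)
  #13 pop 5: in=[-5,5] → [-5,5] (no change)

Fixpoint:
  val[0] = [-5,5]
  val[1] = [-5,5]
  val[2] = [-5,5]
  val[3] = [-5,5]
  val[4] = [-5,5]
  val[5] = [-5,5]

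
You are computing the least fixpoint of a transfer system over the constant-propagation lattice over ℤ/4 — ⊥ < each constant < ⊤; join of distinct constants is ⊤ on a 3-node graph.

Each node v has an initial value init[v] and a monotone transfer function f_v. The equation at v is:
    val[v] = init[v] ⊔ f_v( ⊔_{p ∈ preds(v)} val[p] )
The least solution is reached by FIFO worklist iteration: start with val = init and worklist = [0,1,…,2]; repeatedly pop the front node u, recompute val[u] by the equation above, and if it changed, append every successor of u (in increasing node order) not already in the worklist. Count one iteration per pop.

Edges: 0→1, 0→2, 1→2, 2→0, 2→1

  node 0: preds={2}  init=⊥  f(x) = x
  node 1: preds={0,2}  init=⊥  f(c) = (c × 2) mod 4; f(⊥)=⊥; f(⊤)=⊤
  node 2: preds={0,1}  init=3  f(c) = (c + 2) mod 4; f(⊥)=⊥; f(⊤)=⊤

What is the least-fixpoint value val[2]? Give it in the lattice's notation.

Iteration log — 6 steps:
  step 1. node 0  ⊔preds=3  new=3  old=⊥  +wl: 
  step 2. node 1  ⊔preds=3  new=2  old=⊥  +wl: 
  step 3. node 2  ⊔preds=⊤  new=⊤  old=3  +wl: 0,1
  step 4. node 0  ⊔preds=⊤  new=⊤  old=3  +wl: 2
  step 5. node 1  ⊔preds=⊤  new=⊤  old=2  +wl: 
  step 6. node 2  ⊔preds=⊤  new=⊤  stable

Least fixpoint reached:
  node 0: ⊤
  node 1: ⊤
  node 2: ⊤

⊤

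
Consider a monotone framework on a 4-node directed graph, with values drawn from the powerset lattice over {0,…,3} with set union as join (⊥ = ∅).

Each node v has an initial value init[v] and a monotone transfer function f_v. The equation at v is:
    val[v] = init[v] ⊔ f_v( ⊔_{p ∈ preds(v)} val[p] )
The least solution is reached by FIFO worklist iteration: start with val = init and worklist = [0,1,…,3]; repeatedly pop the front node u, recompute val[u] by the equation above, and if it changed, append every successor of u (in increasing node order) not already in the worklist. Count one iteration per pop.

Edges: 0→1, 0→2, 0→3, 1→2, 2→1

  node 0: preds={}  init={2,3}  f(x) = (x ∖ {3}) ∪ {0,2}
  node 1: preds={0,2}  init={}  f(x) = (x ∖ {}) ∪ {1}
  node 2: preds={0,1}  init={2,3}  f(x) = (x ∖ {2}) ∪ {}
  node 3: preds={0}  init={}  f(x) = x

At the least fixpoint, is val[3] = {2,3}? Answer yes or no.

no

Worklist (5 pops):
  #1 pop 0: in={} → {0,2,3} (was {2,3}); enqueue []
  #2 pop 1: in={0,2,3} → {0,1,2,3} (was {}); enqueue []
  #3 pop 2: in={0,1,2,3} → {0,1,2,3} (was {2,3}); enqueue [1]
  #4 pop 3: in={0,2,3} → {0,2,3} (was {}); enqueue []
  #5 pop 1: in={0,1,2,3} → {0,1,2,3} (no change)

Fixpoint:
  val[0] = {0,2,3}
  val[1] = {0,1,2,3}
  val[2] = {0,1,2,3}
  val[3] = {0,2,3}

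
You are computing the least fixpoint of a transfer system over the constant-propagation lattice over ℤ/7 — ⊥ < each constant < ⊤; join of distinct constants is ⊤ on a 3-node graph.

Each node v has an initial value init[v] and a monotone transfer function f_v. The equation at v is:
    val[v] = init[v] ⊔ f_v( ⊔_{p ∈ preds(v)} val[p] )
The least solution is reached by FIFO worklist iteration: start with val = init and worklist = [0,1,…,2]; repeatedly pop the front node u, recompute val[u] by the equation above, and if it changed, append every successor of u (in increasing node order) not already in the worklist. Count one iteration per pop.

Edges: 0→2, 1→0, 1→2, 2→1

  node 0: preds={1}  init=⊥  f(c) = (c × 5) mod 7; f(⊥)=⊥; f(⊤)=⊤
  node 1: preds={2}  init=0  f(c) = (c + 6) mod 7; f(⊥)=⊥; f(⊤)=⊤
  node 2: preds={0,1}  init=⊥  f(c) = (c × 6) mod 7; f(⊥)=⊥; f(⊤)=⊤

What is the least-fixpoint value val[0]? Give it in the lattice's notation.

⊤

Iteration log — 7 steps:
  step 1. node 0  ⊔preds=0  new=0  old=⊥  +wl: 
  step 2. node 1  ⊔preds=⊥  new=0  stable
  step 3. node 2  ⊔preds=0  new=0  old=⊥  +wl: 1
  step 4. node 1  ⊔preds=0  new=⊤  old=0  +wl: 0,2
  step 5. node 0  ⊔preds=⊤  new=⊤  old=0  +wl: 
  step 6. node 2  ⊔preds=⊤  new=⊤  old=0  +wl: 1
  step 7. node 1  ⊔preds=⊤  new=⊤  stable

Least fixpoint reached:
  node 0: ⊤
  node 1: ⊤
  node 2: ⊤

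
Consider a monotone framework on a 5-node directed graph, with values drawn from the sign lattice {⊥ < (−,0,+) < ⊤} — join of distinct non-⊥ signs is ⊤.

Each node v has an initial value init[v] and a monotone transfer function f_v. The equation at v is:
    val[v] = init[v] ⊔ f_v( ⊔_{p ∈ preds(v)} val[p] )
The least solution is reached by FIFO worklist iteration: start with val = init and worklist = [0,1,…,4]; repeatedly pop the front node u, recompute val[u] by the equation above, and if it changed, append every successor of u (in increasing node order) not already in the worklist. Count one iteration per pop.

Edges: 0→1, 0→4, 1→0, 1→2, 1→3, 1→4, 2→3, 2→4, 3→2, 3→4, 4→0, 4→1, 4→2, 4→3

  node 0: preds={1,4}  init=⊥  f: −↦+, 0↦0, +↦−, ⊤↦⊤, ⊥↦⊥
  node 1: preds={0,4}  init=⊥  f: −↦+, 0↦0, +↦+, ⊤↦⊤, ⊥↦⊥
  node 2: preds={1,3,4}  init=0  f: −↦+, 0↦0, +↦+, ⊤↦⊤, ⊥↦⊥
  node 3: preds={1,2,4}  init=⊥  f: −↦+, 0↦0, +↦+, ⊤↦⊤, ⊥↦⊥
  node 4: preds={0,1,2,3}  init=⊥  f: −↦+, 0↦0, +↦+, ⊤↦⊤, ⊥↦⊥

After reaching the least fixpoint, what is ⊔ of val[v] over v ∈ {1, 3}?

Worklist (12 pops):
  #1 pop 0: in=⊥ → ⊥ (no change)
  #2 pop 1: in=⊥ → ⊥ (no change)
  #3 pop 2: in=⊥ → 0 (no change)
  #4 pop 3: in=0 → 0 (was ⊥); enqueue [2]
  #5 pop 4: in=0 → 0 (was ⊥); enqueue [0,1,3]
  #6 pop 2: in=0 → 0 (no change)
  #7 pop 0: in=0 → 0 (was ⊥); enqueue [4]
  #8 pop 1: in=0 → 0 (was ⊥); enqueue [0,2]
  #9 pop 3: in=0 → 0 (no change)
  #10 pop 4: in=0 → 0 (no change)
  #11 pop 0: in=0 → 0 (no change)
  #12 pop 2: in=0 → 0 (no change)

Fixpoint:
  val[0] = 0
  val[1] = 0
  val[2] = 0
  val[3] = 0
  val[4] = 0

0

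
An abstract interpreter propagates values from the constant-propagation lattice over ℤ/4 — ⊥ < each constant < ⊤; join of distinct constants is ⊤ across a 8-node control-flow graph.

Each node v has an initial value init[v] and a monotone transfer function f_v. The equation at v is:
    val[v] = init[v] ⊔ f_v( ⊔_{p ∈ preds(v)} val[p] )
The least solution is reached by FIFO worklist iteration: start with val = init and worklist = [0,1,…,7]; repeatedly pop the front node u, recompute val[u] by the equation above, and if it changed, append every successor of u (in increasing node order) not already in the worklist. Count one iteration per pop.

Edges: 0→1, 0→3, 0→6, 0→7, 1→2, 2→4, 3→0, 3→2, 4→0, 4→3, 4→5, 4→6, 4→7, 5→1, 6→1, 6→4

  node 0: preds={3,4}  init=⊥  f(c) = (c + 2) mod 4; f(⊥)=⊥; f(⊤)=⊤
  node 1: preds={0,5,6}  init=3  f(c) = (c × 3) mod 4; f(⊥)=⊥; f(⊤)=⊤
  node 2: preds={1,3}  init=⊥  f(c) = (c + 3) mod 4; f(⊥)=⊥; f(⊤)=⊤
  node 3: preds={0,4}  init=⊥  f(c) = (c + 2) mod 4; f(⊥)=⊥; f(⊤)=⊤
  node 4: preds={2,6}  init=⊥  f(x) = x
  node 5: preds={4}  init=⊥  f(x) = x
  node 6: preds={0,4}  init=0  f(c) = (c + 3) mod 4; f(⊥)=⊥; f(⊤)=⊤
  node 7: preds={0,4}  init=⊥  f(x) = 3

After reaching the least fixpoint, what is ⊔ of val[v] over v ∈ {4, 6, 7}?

⊤

Iteration log — 16 steps:
  step 1. node 0  ⊔preds=⊥  new=⊥  stable
  step 2. node 1  ⊔preds=0  new=⊤  old=3  +wl: 
  step 3. node 2  ⊔preds=⊤  new=⊤  old=⊥  +wl: 
  step 4. node 3  ⊔preds=⊥  new=⊥  stable
  step 5. node 4  ⊔preds=⊤  new=⊤  old=⊥  +wl: 0,3
  step 6. node 5  ⊔preds=⊤  new=⊤  old=⊥  +wl: 1
  step 7. node 6  ⊔preds=⊤  new=⊤  old=0  +wl: 4
  step 8. node 7  ⊔preds=⊤  new=3  old=⊥  +wl: 
  step 9. node 0  ⊔preds=⊤  new=⊤  old=⊥  +wl: 6,7
  step 10. node 3  ⊔preds=⊤  new=⊤  old=⊥  +wl: 0,2
  step 11. node 1  ⊔preds=⊤  new=⊤  stable
  step 12. node 4  ⊔preds=⊤  new=⊤  stable
  step 13. node 6  ⊔preds=⊤  new=⊤  stable
  step 14. node 7  ⊔preds=⊤  new=3  stable
  step 15. node 0  ⊔preds=⊤  new=⊤  stable
  step 16. node 2  ⊔preds=⊤  new=⊤  stable

Least fixpoint reached:
  node 0: ⊤
  node 1: ⊤
  node 2: ⊤
  node 3: ⊤
  node 4: ⊤
  node 5: ⊤
  node 6: ⊤
  node 7: 3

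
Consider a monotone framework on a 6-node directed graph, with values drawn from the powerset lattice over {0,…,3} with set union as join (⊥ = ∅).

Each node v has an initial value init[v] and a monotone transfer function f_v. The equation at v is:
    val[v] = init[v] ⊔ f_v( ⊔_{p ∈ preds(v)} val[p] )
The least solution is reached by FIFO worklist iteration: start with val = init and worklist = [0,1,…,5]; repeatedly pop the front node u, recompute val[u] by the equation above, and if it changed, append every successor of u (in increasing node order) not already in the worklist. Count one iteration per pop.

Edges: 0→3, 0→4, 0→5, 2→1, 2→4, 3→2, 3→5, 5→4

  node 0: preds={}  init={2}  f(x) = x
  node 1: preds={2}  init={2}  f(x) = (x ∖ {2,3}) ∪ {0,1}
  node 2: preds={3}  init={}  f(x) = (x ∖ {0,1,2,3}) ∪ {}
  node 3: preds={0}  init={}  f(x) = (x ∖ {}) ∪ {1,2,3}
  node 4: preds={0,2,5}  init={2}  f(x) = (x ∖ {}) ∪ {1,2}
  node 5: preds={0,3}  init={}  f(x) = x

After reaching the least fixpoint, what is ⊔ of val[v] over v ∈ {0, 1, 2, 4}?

Trace (8 dequeues):
  [1] u=0 | in {} | out {2} | ==
  [2] u=1 | in {} | out {0,1,2} | prev {2} | push {}
  [3] u=2 | in {} | out {} | ==
  [4] u=3 | in {2} | out {1,2,3} | prev {} | push {2}
  [5] u=4 | in {2} | out {1,2} | prev {2} | push {}
  [6] u=5 | in {1,2,3} | out {1,2,3} | prev {} | push {4}
  [7] u=2 | in {1,2,3} | out {} | ==
  [8] u=4 | in {1,2,3} | out {1,2,3} | prev {1,2} | push {}

Converged values:
  [0] {2}
  [1] {0,1,2}
  [2] {}
  [3] {1,2,3}
  [4] {1,2,3}
  [5] {1,2,3}

{0,1,2,3}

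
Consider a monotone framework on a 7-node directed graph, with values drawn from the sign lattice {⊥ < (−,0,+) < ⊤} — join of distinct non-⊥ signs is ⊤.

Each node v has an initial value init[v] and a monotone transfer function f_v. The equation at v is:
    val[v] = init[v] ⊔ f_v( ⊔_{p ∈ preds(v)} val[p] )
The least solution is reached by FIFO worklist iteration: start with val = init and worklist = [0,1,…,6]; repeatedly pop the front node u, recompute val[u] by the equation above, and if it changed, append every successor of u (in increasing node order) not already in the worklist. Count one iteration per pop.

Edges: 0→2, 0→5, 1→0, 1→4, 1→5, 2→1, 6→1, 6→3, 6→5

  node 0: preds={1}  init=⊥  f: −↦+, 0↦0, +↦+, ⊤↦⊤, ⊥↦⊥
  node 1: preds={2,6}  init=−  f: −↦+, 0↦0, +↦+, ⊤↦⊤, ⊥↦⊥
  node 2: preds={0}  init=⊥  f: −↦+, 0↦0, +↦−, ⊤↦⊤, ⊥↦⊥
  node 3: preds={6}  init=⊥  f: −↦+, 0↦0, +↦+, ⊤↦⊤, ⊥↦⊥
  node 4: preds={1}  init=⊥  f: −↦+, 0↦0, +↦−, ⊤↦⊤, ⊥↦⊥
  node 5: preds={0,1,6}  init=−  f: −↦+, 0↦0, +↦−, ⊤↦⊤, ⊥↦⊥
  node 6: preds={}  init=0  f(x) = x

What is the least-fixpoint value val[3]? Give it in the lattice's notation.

0

Trace (12 dequeues):
  [1] u=0 | in − | out + | prev ⊥ | push {}
  [2] u=1 | in 0 | out ⊤ | prev − | push {0}
  [3] u=2 | in + | out − | prev ⊥ | push {1}
  [4] u=3 | in 0 | out 0 | prev ⊥ | push {}
  [5] u=4 | in ⊤ | out ⊤ | prev ⊥ | push {}
  [6] u=5 | in ⊤ | out ⊤ | prev − | push {}
  [7] u=6 | in ⊥ | out 0 | ==
  [8] u=0 | in ⊤ | out ⊤ | prev + | push {2,5}
  [9] u=1 | in ⊤ | out ⊤ | ==
  [10] u=2 | in ⊤ | out ⊤ | prev − | push {1}
  [11] u=5 | in ⊤ | out ⊤ | ==
  [12] u=1 | in ⊤ | out ⊤ | ==

Converged values:
  [0] ⊤
  [1] ⊤
  [2] ⊤
  [3] 0
  [4] ⊤
  [5] ⊤
  [6] 0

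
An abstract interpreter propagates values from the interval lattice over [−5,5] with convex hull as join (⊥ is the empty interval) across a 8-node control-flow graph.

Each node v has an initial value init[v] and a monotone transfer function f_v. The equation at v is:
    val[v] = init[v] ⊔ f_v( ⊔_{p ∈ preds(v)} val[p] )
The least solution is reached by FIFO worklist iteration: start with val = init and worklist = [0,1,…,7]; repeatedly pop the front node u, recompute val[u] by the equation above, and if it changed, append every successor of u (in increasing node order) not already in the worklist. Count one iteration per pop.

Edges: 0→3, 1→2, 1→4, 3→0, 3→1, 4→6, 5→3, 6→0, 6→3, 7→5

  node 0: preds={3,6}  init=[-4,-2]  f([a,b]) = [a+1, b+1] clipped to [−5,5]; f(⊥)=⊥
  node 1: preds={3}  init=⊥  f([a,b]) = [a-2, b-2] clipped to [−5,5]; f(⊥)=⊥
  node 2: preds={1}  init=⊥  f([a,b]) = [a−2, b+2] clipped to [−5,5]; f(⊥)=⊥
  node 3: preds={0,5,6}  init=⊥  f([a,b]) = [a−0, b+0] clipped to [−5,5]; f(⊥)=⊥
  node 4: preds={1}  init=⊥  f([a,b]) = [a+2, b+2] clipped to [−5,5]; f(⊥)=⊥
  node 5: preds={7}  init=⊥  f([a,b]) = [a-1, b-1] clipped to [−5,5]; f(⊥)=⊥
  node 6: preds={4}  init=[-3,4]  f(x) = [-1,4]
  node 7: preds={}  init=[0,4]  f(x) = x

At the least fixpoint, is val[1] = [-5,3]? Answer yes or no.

yes

Worklist (14 pops):
  #1 pop 0: in=[-3,4] → [-4,5] (was [-4,-2]); enqueue []
  #2 pop 1: in=⊥ → ⊥ (no change)
  #3 pop 2: in=⊥ → ⊥ (no change)
  #4 pop 3: in=[-4,5] → [-4,5] (was ⊥); enqueue [0,1]
  #5 pop 4: in=⊥ → ⊥ (no change)
  #6 pop 5: in=[0,4] → [-1,3] (was ⊥); enqueue [3]
  #7 pop 6: in=⊥ → [-3,4] (no change)
  #8 pop 7: in=⊥ → [0,4] (no change)
  #9 pop 0: in=[-4,5] → [-4,5] (no change)
  #10 pop 1: in=[-4,5] → [-5,3] (was ⊥); enqueue [2,4]
  #11 pop 3: in=[-4,5] → [-4,5] (no change)
  #12 pop 2: in=[-5,3] → [-5,5] (was ⊥); enqueue []
  #13 pop 4: in=[-5,3] → [-3,5] (was ⊥); enqueue [6]
  #14 pop 6: in=[-3,5] → [-3,4] (no change)

Fixpoint:
  val[0] = [-4,5]
  val[1] = [-5,3]
  val[2] = [-5,5]
  val[3] = [-4,5]
  val[4] = [-3,5]
  val[5] = [-1,3]
  val[6] = [-3,4]
  val[7] = [0,4]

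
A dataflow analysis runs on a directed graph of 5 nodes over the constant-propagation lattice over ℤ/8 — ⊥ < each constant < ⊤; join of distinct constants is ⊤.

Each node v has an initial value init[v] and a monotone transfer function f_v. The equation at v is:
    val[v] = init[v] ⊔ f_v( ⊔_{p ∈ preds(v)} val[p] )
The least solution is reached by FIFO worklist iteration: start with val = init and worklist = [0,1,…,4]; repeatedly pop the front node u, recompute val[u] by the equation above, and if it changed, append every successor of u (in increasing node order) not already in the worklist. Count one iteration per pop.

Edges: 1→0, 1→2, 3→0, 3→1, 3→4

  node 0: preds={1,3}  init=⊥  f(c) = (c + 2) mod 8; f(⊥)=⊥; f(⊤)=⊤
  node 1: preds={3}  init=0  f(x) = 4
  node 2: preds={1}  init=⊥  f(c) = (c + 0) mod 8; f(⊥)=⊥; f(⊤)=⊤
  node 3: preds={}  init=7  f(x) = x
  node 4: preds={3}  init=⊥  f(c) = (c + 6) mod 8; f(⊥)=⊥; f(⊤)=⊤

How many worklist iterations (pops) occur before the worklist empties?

Worklist (6 pops):
  #1 pop 0: in=⊤ → ⊤ (was ⊥); enqueue []
  #2 pop 1: in=7 → ⊤ (was 0); enqueue [0]
  #3 pop 2: in=⊤ → ⊤ (was ⊥); enqueue []
  #4 pop 3: in=⊥ → 7 (no change)
  #5 pop 4: in=7 → 5 (was ⊥); enqueue []
  #6 pop 0: in=⊤ → ⊤ (no change)

Fixpoint:
  val[0] = ⊤
  val[1] = ⊤
  val[2] = ⊤
  val[3] = 7
  val[4] = 5

6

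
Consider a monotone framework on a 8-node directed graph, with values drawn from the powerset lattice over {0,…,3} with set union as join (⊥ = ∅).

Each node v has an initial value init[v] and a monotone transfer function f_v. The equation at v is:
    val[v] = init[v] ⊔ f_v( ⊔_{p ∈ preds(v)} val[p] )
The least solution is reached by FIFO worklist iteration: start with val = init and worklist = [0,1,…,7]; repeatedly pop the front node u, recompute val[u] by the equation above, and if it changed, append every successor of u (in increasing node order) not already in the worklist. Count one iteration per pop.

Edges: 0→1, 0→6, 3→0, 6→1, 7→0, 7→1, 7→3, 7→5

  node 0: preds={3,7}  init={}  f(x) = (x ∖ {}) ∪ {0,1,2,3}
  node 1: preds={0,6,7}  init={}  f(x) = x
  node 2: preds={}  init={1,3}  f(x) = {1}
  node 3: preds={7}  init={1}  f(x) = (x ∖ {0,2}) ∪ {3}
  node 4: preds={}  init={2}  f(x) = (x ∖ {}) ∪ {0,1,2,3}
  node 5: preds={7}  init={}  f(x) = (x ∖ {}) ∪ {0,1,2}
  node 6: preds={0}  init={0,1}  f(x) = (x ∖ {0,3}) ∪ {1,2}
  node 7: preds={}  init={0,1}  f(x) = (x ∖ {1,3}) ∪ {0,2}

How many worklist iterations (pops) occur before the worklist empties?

12

Iteration log — 12 steps:
  step 1. node 0  ⊔preds={0,1}  new={0,1,2,3}  old={}  +wl: 
  step 2. node 1  ⊔preds={0,1,2,3}  new={0,1,2,3}  old={}  +wl: 
  step 3. node 2  ⊔preds={}  new={1,3}  stable
  step 4. node 3  ⊔preds={0,1}  new={1,3}  old={1}  +wl: 0
  step 5. node 4  ⊔preds={}  new={0,1,2,3}  old={2}  +wl: 
  step 6. node 5  ⊔preds={0,1}  new={0,1,2}  old={}  +wl: 
  step 7. node 6  ⊔preds={0,1,2,3}  new={0,1,2}  old={0,1}  +wl: 1
  step 8. node 7  ⊔preds={}  new={0,1,2}  old={0,1}  +wl: 3,5
  step 9. node 0  ⊔preds={0,1,2,3}  new={0,1,2,3}  stable
  step 10. node 1  ⊔preds={0,1,2,3}  new={0,1,2,3}  stable
  step 11. node 3  ⊔preds={0,1,2}  new={1,3}  stable
  step 12. node 5  ⊔preds={0,1,2}  new={0,1,2}  stable

Least fixpoint reached:
  node 0: {0,1,2,3}
  node 1: {0,1,2,3}
  node 2: {1,3}
  node 3: {1,3}
  node 4: {0,1,2,3}
  node 5: {0,1,2}
  node 6: {0,1,2}
  node 7: {0,1,2}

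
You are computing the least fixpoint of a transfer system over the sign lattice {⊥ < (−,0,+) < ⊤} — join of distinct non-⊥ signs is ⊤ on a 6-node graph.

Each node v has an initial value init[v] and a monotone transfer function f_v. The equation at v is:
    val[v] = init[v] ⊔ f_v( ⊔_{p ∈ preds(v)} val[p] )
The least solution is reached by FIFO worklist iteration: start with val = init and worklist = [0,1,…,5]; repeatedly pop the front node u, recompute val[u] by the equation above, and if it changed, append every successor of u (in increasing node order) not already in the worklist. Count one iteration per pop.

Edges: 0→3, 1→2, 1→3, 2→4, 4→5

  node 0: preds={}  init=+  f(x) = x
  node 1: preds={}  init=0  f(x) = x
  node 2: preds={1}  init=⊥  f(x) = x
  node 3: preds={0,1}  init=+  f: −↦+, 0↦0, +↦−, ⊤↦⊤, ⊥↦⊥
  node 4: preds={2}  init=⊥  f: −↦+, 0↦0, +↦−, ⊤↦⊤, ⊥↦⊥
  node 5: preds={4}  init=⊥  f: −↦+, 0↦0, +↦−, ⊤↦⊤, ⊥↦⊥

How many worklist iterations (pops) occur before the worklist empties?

6

Iteration log — 6 steps:
  step 1. node 0  ⊔preds=⊥  new=+  stable
  step 2. node 1  ⊔preds=⊥  new=0  stable
  step 3. node 2  ⊔preds=0  new=0  old=⊥  +wl: 
  step 4. node 3  ⊔preds=⊤  new=⊤  old=+  +wl: 
  step 5. node 4  ⊔preds=0  new=0  old=⊥  +wl: 
  step 6. node 5  ⊔preds=0  new=0  old=⊥  +wl: 

Least fixpoint reached:
  node 0: +
  node 1: 0
  node 2: 0
  node 3: ⊤
  node 4: 0
  node 5: 0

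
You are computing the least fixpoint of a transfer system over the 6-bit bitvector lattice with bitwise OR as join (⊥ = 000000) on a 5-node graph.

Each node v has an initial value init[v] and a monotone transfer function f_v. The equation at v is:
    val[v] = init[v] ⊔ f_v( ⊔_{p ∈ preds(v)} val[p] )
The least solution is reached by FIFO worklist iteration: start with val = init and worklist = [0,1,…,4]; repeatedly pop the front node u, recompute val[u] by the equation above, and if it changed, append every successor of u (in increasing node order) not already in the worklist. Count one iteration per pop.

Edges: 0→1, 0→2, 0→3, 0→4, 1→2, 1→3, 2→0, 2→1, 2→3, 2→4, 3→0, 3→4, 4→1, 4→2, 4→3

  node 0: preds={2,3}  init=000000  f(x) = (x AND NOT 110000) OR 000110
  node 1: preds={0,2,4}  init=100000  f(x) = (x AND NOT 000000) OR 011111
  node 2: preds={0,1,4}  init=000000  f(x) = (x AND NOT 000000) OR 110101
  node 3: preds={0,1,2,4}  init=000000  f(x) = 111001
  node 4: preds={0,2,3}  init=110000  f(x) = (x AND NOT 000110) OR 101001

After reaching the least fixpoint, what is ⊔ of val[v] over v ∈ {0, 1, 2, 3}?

111111

Trace (10 dequeues):
  [1] u=0 | in 000000 | out 000110 | prev 000000 | push {}
  [2] u=1 | in 110110 | out 111111 | prev 100000 | push {}
  [3] u=2 | in 111111 | out 111111 | prev 000000 | push {0,1}
  [4] u=3 | in 111111 | out 111001 | prev 000000 | push {}
  [5] u=4 | in 111111 | out 111001 | prev 110000 | push {2,3}
  [6] u=0 | in 111111 | out 001111 | prev 000110 | push {4}
  [7] u=1 | in 111111 | out 111111 | ==
  [8] u=2 | in 111111 | out 111111 | ==
  [9] u=3 | in 111111 | out 111001 | ==
  [10] u=4 | in 111111 | out 111001 | ==

Converged values:
  [0] 001111
  [1] 111111
  [2] 111111
  [3] 111001
  [4] 111001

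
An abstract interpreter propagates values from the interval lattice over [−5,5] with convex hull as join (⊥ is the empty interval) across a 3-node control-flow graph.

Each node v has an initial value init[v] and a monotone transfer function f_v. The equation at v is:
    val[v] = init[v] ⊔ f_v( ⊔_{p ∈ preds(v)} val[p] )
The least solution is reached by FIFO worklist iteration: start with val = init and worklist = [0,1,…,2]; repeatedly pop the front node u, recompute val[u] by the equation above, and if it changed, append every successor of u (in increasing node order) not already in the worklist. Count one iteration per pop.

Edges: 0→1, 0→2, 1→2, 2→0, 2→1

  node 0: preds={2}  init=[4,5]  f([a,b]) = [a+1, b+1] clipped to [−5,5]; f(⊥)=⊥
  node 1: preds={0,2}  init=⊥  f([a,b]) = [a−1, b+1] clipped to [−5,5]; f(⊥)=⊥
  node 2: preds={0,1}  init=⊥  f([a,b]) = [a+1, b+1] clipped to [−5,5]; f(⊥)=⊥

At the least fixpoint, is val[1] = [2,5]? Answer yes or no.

no

Worklist (5 pops):
  #1 pop 0: in=⊥ → [4,5] (no change)
  #2 pop 1: in=[4,5] → [3,5] (was ⊥); enqueue []
  #3 pop 2: in=[3,5] → [4,5] (was ⊥); enqueue [0,1]
  #4 pop 0: in=[4,5] → [4,5] (no change)
  #5 pop 1: in=[4,5] → [3,5] (no change)

Fixpoint:
  val[0] = [4,5]
  val[1] = [3,5]
  val[2] = [4,5]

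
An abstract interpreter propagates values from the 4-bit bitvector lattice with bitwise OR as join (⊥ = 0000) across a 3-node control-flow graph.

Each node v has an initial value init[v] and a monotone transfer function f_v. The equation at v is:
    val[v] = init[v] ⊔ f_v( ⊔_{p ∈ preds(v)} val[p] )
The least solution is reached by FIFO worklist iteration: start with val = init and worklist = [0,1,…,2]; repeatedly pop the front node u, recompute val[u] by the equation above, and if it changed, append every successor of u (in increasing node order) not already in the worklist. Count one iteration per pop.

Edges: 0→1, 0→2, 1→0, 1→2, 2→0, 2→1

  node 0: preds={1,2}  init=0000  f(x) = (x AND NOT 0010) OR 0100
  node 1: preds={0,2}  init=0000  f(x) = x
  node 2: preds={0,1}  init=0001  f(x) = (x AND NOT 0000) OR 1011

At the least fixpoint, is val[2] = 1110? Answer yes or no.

no

Iteration log — 7 steps:
  step 1. node 0  ⊔preds=0001  new=0101  old=0000  +wl: 
  step 2. node 1  ⊔preds=0101  new=0101  old=0000  +wl: 0
  step 3. node 2  ⊔preds=0101  new=1111  old=0001  +wl: 1
  step 4. node 0  ⊔preds=1111  new=1101  old=0101  +wl: 2
  step 5. node 1  ⊔preds=1111  new=1111  old=0101  +wl: 0
  step 6. node 2  ⊔preds=1111  new=1111  stable
  step 7. node 0  ⊔preds=1111  new=1101  stable

Least fixpoint reached:
  node 0: 1101
  node 1: 1111
  node 2: 1111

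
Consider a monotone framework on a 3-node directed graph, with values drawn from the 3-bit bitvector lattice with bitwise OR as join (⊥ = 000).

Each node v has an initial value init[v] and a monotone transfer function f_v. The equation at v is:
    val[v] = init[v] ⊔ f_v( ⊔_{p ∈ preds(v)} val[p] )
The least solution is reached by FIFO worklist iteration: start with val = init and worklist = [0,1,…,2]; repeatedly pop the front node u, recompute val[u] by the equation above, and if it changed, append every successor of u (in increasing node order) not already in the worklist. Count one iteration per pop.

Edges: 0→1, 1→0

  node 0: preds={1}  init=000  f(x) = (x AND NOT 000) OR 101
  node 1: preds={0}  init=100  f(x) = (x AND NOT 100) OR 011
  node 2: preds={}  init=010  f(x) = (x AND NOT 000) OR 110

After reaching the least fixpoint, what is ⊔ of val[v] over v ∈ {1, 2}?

111

Trace (5 dequeues):
  [1] u=0 | in 100 | out 101 | prev 000 | push {}
  [2] u=1 | in 101 | out 111 | prev 100 | push {0}
  [3] u=2 | in 000 | out 110 | prev 010 | push {}
  [4] u=0 | in 111 | out 111 | prev 101 | push {1}
  [5] u=1 | in 111 | out 111 | ==

Converged values:
  [0] 111
  [1] 111
  [2] 110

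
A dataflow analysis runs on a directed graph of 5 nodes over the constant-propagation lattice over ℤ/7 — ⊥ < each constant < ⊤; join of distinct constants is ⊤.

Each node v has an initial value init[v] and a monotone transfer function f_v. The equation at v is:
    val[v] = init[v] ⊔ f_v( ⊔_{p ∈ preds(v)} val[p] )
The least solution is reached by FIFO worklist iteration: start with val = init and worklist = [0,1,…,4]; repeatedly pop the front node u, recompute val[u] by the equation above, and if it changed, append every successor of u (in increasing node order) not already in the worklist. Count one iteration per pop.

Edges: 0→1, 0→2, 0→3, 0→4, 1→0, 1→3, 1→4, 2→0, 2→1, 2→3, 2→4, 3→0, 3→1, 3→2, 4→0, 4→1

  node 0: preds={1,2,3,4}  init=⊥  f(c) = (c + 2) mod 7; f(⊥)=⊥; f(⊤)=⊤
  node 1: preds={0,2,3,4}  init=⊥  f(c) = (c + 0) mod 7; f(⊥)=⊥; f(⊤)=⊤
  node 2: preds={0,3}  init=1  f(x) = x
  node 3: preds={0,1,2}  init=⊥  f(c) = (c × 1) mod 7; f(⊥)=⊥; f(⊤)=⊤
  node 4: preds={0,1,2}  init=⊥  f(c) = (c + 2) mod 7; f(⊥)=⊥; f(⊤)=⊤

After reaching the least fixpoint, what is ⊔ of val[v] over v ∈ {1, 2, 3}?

Iteration log — 10 steps:
  step 1. node 0  ⊔preds=1  new=3  old=⊥  +wl: 
  step 2. node 1  ⊔preds=⊤  new=⊤  old=⊥  +wl: 0
  step 3. node 2  ⊔preds=3  new=⊤  old=1  +wl: 1
  step 4. node 3  ⊔preds=⊤  new=⊤  old=⊥  +wl: 2
  step 5. node 4  ⊔preds=⊤  new=⊤  old=⊥  +wl: 
  step 6. node 0  ⊔preds=⊤  new=⊤  old=3  +wl: 3,4
  step 7. node 1  ⊔preds=⊤  new=⊤  stable
  step 8. node 2  ⊔preds=⊤  new=⊤  stable
  step 9. node 3  ⊔preds=⊤  new=⊤  stable
  step 10. node 4  ⊔preds=⊤  new=⊤  stable

Least fixpoint reached:
  node 0: ⊤
  node 1: ⊤
  node 2: ⊤
  node 3: ⊤
  node 4: ⊤

⊤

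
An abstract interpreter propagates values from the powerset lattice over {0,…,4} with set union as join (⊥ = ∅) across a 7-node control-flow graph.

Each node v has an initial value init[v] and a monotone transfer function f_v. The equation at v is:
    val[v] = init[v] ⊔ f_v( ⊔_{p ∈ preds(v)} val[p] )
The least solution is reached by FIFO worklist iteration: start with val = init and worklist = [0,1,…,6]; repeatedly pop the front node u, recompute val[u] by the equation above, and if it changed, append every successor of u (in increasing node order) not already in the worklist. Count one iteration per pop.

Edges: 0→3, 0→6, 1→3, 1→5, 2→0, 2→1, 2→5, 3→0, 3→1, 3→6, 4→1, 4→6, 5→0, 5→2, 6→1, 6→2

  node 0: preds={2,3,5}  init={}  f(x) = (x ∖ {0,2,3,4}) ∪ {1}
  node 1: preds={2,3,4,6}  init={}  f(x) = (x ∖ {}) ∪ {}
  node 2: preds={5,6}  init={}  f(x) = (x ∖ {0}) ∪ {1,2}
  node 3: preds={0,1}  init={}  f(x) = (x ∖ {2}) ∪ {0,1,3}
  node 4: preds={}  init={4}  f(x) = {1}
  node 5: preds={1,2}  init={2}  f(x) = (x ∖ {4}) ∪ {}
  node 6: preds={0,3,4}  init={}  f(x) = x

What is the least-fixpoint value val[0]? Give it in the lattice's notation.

{1}

Iteration log — 15 steps:
  step 1. node 0  ⊔preds={2}  new={1}  old={}  +wl: 
  step 2. node 1  ⊔preds={4}  new={4}  old={}  +wl: 
  step 3. node 2  ⊔preds={2}  new={1,2}  old={}  +wl: 0,1
  step 4. node 3  ⊔preds={1,4}  new={0,1,3,4}  old={}  +wl: 
  step 5. node 4  ⊔preds={}  new={1,4}  old={4}  +wl: 
  step 6. node 5  ⊔preds={1,2,4}  new={1,2}  old={2}  +wl: 2
  step 7. node 6  ⊔preds={0,1,3,4}  new={0,1,3,4}  old={}  +wl: 
  step 8. node 0  ⊔preds={0,1,2,3,4}  new={1}  stable
  step 9. node 1  ⊔preds={0,1,2,3,4}  new={0,1,2,3,4}  old={4}  +wl: 3,5
  step 10. node 2  ⊔preds={0,1,2,3,4}  new={1,2,3,4}  old={1,2}  +wl: 0,1
  step 11. node 3  ⊔preds={0,1,2,3,4}  new={0,1,3,4}  stable
  step 12. node 5  ⊔preds={0,1,2,3,4}  new={0,1,2,3}  old={1,2}  +wl: 2
  step 13. node 0  ⊔preds={0,1,2,3,4}  new={1}  stable
  step 14. node 1  ⊔preds={0,1,2,3,4}  new={0,1,2,3,4}  stable
  step 15. node 2  ⊔preds={0,1,2,3,4}  new={1,2,3,4}  stable

Least fixpoint reached:
  node 0: {1}
  node 1: {0,1,2,3,4}
  node 2: {1,2,3,4}
  node 3: {0,1,3,4}
  node 4: {1,4}
  node 5: {0,1,2,3}
  node 6: {0,1,3,4}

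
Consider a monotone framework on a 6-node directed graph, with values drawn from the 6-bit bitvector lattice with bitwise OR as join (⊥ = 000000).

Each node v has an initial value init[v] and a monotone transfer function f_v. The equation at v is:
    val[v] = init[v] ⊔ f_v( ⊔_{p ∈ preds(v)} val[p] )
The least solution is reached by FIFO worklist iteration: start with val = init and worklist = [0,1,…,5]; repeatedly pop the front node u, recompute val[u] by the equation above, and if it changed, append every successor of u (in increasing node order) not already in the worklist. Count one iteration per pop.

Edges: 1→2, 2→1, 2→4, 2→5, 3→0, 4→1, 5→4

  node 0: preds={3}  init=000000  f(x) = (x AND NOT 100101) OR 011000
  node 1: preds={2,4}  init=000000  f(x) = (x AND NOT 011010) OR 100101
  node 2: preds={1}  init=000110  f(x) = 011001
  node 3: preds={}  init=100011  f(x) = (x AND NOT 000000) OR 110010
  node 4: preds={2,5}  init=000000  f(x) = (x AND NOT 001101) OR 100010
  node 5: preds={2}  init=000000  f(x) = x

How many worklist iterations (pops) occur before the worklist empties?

Iteration log — 9 steps:
  step 1. node 0  ⊔preds=100011  new=011010  old=000000  +wl: 
  step 2. node 1  ⊔preds=000110  new=100101  old=000000  +wl: 
  step 3. node 2  ⊔preds=100101  new=011111  old=000110  +wl: 1
  step 4. node 3  ⊔preds=000000  new=110011  old=100011  +wl: 0
  step 5. node 4  ⊔preds=011111  new=110010  old=000000  +wl: 
  step 6. node 5  ⊔preds=011111  new=011111  old=000000  +wl: 4
  step 7. node 1  ⊔preds=111111  new=100101  stable
  step 8. node 0  ⊔preds=110011  new=011010  stable
  step 9. node 4  ⊔preds=011111  new=110010  stable

Least fixpoint reached:
  node 0: 011010
  node 1: 100101
  node 2: 011111
  node 3: 110011
  node 4: 110010
  node 5: 011111

9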